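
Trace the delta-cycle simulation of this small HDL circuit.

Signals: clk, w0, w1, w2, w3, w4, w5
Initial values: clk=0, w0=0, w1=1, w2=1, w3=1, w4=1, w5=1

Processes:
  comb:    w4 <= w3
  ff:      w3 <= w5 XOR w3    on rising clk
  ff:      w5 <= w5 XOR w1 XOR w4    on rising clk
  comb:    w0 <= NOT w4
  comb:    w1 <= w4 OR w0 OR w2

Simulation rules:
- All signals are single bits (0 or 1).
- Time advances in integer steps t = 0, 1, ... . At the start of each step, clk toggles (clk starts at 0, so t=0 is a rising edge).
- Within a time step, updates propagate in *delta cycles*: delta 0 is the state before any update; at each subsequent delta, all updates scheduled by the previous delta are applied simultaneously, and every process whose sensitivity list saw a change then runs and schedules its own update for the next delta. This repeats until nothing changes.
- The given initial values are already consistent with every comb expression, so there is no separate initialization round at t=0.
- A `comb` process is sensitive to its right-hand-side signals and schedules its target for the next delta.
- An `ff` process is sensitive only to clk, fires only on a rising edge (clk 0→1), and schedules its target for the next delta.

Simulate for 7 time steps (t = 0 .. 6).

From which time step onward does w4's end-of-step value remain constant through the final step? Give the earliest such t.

[bits: w4,w3,w1,w2,clk,w5,w0]
t=0: Δ0=1111010 Δ1=1111110 Δ2=1011110 Δ3=0011110 Δ4=0011111 | 4Δ
t=1: Δ0=0011111 Δ1=0011011 | 1Δ
t=2: Δ0=0011011 Δ1=0011111 Δ2=0111101 Δ3=1111101 Δ4=1111100 | 4Δ
t=3: Δ0=1111100 Δ1=1111000 | 1Δ
t=4: Δ0=1111000 Δ1=1111100 | 1Δ
t=5: Δ0=1111100 Δ1=1111000 | 1Δ
t=6: Δ0=1111000 Δ1=1111100 | 1Δ

2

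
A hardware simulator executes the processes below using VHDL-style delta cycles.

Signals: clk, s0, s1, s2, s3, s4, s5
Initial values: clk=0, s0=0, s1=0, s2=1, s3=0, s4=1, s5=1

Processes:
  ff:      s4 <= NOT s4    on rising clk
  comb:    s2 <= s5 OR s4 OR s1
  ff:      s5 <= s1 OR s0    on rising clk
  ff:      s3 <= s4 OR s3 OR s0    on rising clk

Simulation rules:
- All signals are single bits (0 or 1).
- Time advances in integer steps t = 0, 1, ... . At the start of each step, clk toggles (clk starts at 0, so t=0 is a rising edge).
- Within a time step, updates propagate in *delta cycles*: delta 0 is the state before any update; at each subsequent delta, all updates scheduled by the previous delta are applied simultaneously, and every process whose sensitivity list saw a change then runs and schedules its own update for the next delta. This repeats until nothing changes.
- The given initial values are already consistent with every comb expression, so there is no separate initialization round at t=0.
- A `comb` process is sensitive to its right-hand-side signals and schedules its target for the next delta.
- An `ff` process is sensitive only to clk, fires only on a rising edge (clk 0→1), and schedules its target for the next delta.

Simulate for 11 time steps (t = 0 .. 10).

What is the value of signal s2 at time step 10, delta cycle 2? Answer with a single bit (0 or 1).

0

t=0 Δ0: s1=0 s3=0 s4=1 clk=0 s0=0 s5=1 s2=1
  Δ1: clk:0→1
  Δ2: s3:0→1, s4:1→0, s5:1→0
  Δ3: s2:1→0
  (3Δ to stable)
t=1 Δ0: s1=0 s3=1 s4=0 clk=1 s0=0 s5=0 s2=0
  Δ1: clk:1→0
  (1Δ to stable)
t=2 Δ0: s1=0 s3=1 s4=0 clk=0 s0=0 s5=0 s2=0
  Δ1: clk:0→1
  Δ2: s4:0→1
  Δ3: s2:0→1
  (3Δ to stable)
t=3 Δ0: s1=0 s3=1 s4=1 clk=1 s0=0 s5=0 s2=1
  Δ1: clk:1→0
  (1Δ to stable)
t=4 Δ0: s1=0 s3=1 s4=1 clk=0 s0=0 s5=0 s2=1
  Δ1: clk:0→1
  Δ2: s4:1→0
  Δ3: s2:1→0
  (3Δ to stable)
t=5 Δ0: s1=0 s3=1 s4=0 clk=1 s0=0 s5=0 s2=0
  Δ1: clk:1→0
  (1Δ to stable)
t=6 Δ0: s1=0 s3=1 s4=0 clk=0 s0=0 s5=0 s2=0
  Δ1: clk:0→1
  Δ2: s4:0→1
  Δ3: s2:0→1
  (3Δ to stable)
t=7 Δ0: s1=0 s3=1 s4=1 clk=1 s0=0 s5=0 s2=1
  Δ1: clk:1→0
  (1Δ to stable)
t=8 Δ0: s1=0 s3=1 s4=1 clk=0 s0=0 s5=0 s2=1
  Δ1: clk:0→1
  Δ2: s4:1→0
  Δ3: s2:1→0
  (3Δ to stable)
t=9 Δ0: s1=0 s3=1 s4=0 clk=1 s0=0 s5=0 s2=0
  Δ1: clk:1→0
  (1Δ to stable)
t=10 Δ0: s1=0 s3=1 s4=0 clk=0 s0=0 s5=0 s2=0
  Δ1: clk:0→1
  Δ2: s4:0→1
  Δ3: s2:0→1
  (3Δ to stable)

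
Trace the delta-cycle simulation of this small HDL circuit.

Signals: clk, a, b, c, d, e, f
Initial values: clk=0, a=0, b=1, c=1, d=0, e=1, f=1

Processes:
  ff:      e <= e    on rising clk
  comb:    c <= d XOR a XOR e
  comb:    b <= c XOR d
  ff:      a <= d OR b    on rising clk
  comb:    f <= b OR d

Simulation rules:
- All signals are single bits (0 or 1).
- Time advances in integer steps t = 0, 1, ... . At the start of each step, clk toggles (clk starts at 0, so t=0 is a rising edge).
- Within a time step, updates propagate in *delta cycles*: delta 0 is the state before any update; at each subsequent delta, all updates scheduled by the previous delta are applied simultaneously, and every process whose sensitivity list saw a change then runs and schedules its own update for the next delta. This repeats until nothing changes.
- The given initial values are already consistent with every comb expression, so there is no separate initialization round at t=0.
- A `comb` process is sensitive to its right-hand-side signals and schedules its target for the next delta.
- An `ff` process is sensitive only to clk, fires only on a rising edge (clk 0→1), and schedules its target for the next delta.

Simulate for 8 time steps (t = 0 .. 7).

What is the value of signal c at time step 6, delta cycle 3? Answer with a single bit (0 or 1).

1

[bits: f,e,clk,d,c,b,a]
t=0: Δ0=1100110 Δ1=1110110 Δ2=1110111 Δ3=1110011 Δ4=1110001 Δ5=0110001 | 5Δ
t=1: Δ0=0110001 Δ1=0100001 | 1Δ
t=2: Δ0=0100001 Δ1=0110001 Δ2=0110000 Δ3=0110100 Δ4=0110110 Δ5=1110110 | 5Δ
t=3: Δ0=1110110 Δ1=1100110 | 1Δ
t=4: Δ0=1100110 Δ1=1110110 Δ2=1110111 Δ3=1110011 Δ4=1110001 Δ5=0110001 | 5Δ
t=5: Δ0=0110001 Δ1=0100001 | 1Δ
t=6: Δ0=0100001 Δ1=0110001 Δ2=0110000 Δ3=0110100 Δ4=0110110 Δ5=1110110 | 5Δ
t=7: Δ0=1110110 Δ1=1100110 | 1Δ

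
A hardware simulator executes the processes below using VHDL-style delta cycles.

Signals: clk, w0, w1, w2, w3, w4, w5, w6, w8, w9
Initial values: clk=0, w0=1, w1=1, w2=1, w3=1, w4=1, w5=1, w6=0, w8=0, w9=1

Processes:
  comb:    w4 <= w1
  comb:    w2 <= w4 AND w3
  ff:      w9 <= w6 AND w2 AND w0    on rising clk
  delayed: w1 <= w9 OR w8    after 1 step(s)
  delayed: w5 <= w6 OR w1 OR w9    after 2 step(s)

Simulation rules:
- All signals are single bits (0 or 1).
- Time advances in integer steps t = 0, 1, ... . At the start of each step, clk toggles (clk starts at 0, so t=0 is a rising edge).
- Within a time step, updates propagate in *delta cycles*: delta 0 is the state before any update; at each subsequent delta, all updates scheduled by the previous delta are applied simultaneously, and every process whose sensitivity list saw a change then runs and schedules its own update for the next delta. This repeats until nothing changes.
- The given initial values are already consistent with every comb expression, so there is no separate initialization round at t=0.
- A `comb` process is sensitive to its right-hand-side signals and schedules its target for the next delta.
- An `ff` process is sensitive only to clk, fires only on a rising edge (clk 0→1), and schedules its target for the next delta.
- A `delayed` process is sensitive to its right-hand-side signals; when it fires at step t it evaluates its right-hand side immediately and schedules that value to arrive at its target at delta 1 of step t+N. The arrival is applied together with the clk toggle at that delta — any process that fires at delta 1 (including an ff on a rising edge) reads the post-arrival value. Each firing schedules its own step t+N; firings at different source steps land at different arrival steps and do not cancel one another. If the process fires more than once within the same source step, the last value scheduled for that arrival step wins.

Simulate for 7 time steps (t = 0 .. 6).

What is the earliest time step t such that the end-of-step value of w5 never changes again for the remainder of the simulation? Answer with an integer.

t0.Δ0 w2=1 w1=1 w9=1 clk=0 w8=0 w5=1 w3=1 w4=1 w6=0 w0=1
t0.Δ1 w2=1 w1=1 w9=1 clk=1 w8=0 w5=1 w3=1 w4=1 w6=0 w0=1
t0.Δ2 w2=1 w1=1 w9=0 clk=1 w8=0 w5=1 w3=1 w4=1 w6=0 w0=1
t1.Δ0 w2=1 w1=1 w9=0 clk=1 w8=0 w5=1 w3=1 w4=1 w6=0 w0=1
t1.Δ1 w2=1 w1=0 w9=0 clk=0 w8=0 w5=1 w3=1 w4=1 w6=0 w0=1
t1.Δ2 w2=1 w1=0 w9=0 clk=0 w8=0 w5=1 w3=1 w4=0 w6=0 w0=1
t1.Δ3 w2=0 w1=0 w9=0 clk=0 w8=0 w5=1 w3=1 w4=0 w6=0 w0=1
t2.Δ0 w2=0 w1=0 w9=0 clk=0 w8=0 w5=1 w3=1 w4=0 w6=0 w0=1
t2.Δ1 w2=0 w1=0 w9=0 clk=1 w8=0 w5=1 w3=1 w4=0 w6=0 w0=1
t3.Δ0 w2=0 w1=0 w9=0 clk=1 w8=0 w5=1 w3=1 w4=0 w6=0 w0=1
t3.Δ1 w2=0 w1=0 w9=0 clk=0 w8=0 w5=0 w3=1 w4=0 w6=0 w0=1
t4.Δ0 w2=0 w1=0 w9=0 clk=0 w8=0 w5=0 w3=1 w4=0 w6=0 w0=1
t4.Δ1 w2=0 w1=0 w9=0 clk=1 w8=0 w5=0 w3=1 w4=0 w6=0 w0=1
t5.Δ0 w2=0 w1=0 w9=0 clk=1 w8=0 w5=0 w3=1 w4=0 w6=0 w0=1
t5.Δ1 w2=0 w1=0 w9=0 clk=0 w8=0 w5=0 w3=1 w4=0 w6=0 w0=1
t6.Δ0 w2=0 w1=0 w9=0 clk=0 w8=0 w5=0 w3=1 w4=0 w6=0 w0=1
t6.Δ1 w2=0 w1=0 w9=0 clk=1 w8=0 w5=0 w3=1 w4=0 w6=0 w0=1

3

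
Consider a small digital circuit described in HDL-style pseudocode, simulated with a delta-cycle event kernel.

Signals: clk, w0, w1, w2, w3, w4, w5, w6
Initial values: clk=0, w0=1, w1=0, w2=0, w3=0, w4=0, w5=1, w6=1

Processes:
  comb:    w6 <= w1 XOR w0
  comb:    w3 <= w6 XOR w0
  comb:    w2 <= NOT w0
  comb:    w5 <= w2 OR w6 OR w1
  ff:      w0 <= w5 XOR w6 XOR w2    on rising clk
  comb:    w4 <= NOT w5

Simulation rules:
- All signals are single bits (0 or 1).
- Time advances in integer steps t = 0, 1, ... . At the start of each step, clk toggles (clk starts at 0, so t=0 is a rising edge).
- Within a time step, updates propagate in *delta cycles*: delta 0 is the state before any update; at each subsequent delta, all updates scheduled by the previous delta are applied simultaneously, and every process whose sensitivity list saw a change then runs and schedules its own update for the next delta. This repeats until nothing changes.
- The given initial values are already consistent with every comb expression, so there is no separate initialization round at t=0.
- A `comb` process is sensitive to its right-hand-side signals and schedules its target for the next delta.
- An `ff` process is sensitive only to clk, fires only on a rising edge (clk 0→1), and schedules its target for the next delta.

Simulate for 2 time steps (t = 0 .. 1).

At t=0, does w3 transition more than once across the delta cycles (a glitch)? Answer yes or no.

t0.Δ0 w1=0 w3=0 w4=0 w0=1 w2=0 w5=1 clk=0 w6=1
t0.Δ1 w1=0 w3=0 w4=0 w0=1 w2=0 w5=1 clk=1 w6=1
t0.Δ2 w1=0 w3=0 w4=0 w0=0 w2=0 w5=1 clk=1 w6=1
t0.Δ3 w1=0 w3=1 w4=0 w0=0 w2=1 w5=1 clk=1 w6=0
t0.Δ4 w1=0 w3=0 w4=0 w0=0 w2=1 w5=1 clk=1 w6=0
t1.Δ0 w1=0 w3=0 w4=0 w0=0 w2=1 w5=1 clk=1 w6=0
t1.Δ1 w1=0 w3=0 w4=0 w0=0 w2=1 w5=1 clk=0 w6=0

yes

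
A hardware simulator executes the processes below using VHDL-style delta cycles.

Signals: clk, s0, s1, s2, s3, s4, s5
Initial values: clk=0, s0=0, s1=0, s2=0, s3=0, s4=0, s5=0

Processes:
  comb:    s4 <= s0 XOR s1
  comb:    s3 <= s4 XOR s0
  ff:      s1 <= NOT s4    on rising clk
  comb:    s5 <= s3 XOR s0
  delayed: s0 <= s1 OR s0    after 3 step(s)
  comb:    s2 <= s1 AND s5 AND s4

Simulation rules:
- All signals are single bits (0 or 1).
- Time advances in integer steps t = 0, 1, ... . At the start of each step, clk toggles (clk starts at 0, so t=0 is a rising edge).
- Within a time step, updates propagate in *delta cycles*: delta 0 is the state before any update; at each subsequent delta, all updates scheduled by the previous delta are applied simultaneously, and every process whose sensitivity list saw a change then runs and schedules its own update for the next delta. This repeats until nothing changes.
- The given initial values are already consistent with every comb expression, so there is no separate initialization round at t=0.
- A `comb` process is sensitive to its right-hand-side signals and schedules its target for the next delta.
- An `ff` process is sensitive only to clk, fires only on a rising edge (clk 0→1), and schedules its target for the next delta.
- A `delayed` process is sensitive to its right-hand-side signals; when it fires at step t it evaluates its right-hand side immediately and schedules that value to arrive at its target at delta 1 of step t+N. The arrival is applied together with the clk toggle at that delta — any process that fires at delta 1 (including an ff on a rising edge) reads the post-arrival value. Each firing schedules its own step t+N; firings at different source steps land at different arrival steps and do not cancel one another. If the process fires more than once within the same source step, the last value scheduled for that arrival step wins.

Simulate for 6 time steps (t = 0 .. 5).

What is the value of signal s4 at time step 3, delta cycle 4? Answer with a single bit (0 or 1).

1

t=0 Δ0: clk=0 s4=0 s3=0 s2=0 s0=0 s1=0 s5=0
  Δ1: clk:0→1
  Δ2: s1:0→1
  Δ3: s4:0→1
  Δ4: s3:0→1
  Δ5: s5:0→1
  Δ6: s2:0→1
  (6Δ to stable)
t=1 Δ0: clk=1 s4=1 s3=1 s2=1 s0=0 s1=1 s5=1
  Δ1: clk:1→0
  (1Δ to stable)
t=2 Δ0: clk=0 s4=1 s3=1 s2=1 s0=0 s1=1 s5=1
  Δ1: clk:0→1
  Δ2: s1:1→0
  Δ3: s4:1→0, s2:1→0
  Δ4: s3:1→0
  Δ5: s5:1→0
  (5Δ to stable)
t=3 Δ0: clk=1 s4=0 s3=0 s2=0 s0=0 s1=0 s5=0
  Δ1: clk:1→0, s0:0→1
  Δ2: s4:0→1, s3:0→1, s5:0→1
  Δ3: s3:1→0, s5:1→0
  Δ4: s5:0→1
  (4Δ to stable)
t=4 Δ0: clk=0 s4=1 s3=0 s2=0 s0=1 s1=0 s5=1
  Δ1: clk:0→1
  (1Δ to stable)
t=5 Δ0: clk=1 s4=1 s3=0 s2=0 s0=1 s1=0 s5=1
  Δ1: clk:1→0, s0:1→0
  Δ2: s4:1→0, s3:0→1, s5:1→0
  Δ3: s3:1→0, s5:0→1
  Δ4: s5:1→0
  (4Δ to stable)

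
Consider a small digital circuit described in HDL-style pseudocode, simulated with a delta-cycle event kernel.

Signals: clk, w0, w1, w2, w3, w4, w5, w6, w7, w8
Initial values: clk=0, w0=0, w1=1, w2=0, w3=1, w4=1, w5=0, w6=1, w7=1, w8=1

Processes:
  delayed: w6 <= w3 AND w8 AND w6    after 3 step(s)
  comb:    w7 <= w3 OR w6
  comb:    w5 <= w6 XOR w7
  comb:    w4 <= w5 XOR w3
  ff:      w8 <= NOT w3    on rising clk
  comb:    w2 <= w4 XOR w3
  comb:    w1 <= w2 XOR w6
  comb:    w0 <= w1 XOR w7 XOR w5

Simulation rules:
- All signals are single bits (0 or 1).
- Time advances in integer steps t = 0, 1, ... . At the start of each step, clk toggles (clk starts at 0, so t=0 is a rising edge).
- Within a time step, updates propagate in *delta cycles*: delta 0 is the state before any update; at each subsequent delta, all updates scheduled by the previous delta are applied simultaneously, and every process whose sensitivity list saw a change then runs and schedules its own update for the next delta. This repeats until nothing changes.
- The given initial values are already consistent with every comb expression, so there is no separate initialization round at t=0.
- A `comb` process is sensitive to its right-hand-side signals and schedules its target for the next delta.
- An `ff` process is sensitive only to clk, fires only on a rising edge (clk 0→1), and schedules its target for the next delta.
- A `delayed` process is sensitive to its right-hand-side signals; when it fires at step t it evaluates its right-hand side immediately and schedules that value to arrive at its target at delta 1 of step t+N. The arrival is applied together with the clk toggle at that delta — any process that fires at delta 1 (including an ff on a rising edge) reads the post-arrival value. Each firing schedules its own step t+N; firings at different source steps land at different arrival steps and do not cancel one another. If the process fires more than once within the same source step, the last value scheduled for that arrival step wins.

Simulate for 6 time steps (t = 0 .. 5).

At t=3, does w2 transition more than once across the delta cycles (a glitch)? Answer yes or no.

t0.Δ0 w0=0 clk=0 w6=1 w1=1 w7=1 w3=1 w2=0 w8=1 w5=0 w4=1
t0.Δ1 w0=0 clk=1 w6=1 w1=1 w7=1 w3=1 w2=0 w8=1 w5=0 w4=1
t0.Δ2 w0=0 clk=1 w6=1 w1=1 w7=1 w3=1 w2=0 w8=0 w5=0 w4=1
t1.Δ0 w0=0 clk=1 w6=1 w1=1 w7=1 w3=1 w2=0 w8=0 w5=0 w4=1
t1.Δ1 w0=0 clk=0 w6=1 w1=1 w7=1 w3=1 w2=0 w8=0 w5=0 w4=1
t2.Δ0 w0=0 clk=0 w6=1 w1=1 w7=1 w3=1 w2=0 w8=0 w5=0 w4=1
t2.Δ1 w0=0 clk=1 w6=1 w1=1 w7=1 w3=1 w2=0 w8=0 w5=0 w4=1
t3.Δ0 w0=0 clk=1 w6=1 w1=1 w7=1 w3=1 w2=0 w8=0 w5=0 w4=1
t3.Δ1 w0=0 clk=0 w6=0 w1=1 w7=1 w3=1 w2=0 w8=0 w5=0 w4=1
t3.Δ2 w0=0 clk=0 w6=0 w1=0 w7=1 w3=1 w2=0 w8=0 w5=1 w4=1
t3.Δ3 w0=0 clk=0 w6=0 w1=0 w7=1 w3=1 w2=0 w8=0 w5=1 w4=0
t3.Δ4 w0=0 clk=0 w6=0 w1=0 w7=1 w3=1 w2=1 w8=0 w5=1 w4=0
t3.Δ5 w0=0 clk=0 w6=0 w1=1 w7=1 w3=1 w2=1 w8=0 w5=1 w4=0
t3.Δ6 w0=1 clk=0 w6=0 w1=1 w7=1 w3=1 w2=1 w8=0 w5=1 w4=0
t4.Δ0 w0=1 clk=0 w6=0 w1=1 w7=1 w3=1 w2=1 w8=0 w5=1 w4=0
t4.Δ1 w0=1 clk=1 w6=0 w1=1 w7=1 w3=1 w2=1 w8=0 w5=1 w4=0
t5.Δ0 w0=1 clk=1 w6=0 w1=1 w7=1 w3=1 w2=1 w8=0 w5=1 w4=0
t5.Δ1 w0=1 clk=0 w6=0 w1=1 w7=1 w3=1 w2=1 w8=0 w5=1 w4=0

no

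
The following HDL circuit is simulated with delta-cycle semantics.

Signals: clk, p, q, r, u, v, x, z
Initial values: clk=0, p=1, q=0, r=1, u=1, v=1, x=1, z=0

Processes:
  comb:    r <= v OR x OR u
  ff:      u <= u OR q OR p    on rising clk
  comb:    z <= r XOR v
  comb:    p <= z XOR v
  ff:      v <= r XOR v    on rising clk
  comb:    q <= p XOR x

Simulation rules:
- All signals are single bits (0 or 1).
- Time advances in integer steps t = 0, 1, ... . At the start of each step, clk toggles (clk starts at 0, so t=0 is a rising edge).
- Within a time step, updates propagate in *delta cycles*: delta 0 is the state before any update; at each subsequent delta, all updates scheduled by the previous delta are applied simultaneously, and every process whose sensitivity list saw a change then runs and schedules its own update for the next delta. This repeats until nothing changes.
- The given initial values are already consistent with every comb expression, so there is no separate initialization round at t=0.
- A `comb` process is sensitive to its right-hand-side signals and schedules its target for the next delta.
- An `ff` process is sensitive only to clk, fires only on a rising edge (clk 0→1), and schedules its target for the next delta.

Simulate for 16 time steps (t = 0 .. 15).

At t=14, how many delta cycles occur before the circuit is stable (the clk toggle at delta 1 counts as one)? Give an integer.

t=0 Δ0: u=1 q=0 clk=0 p=1 v=1 r=1 z=0 x=1
  Δ1: clk:0→1
  Δ2: v:1→0
  Δ3: p:1→0, z:0→1
  Δ4: q:0→1, p:0→1
  Δ5: q:1→0
  (5Δ to stable)
t=1 Δ0: u=1 q=0 clk=1 p=1 v=0 r=1 z=1 x=1
  Δ1: clk:1→0
  (1Δ to stable)
t=2 Δ0: u=1 q=0 clk=0 p=1 v=0 r=1 z=1 x=1
  Δ1: clk:0→1
  Δ2: v:0→1
  Δ3: p:1→0, z:1→0
  Δ4: q:0→1, p:0→1
  Δ5: q:1→0
  (5Δ to stable)
t=3 Δ0: u=1 q=0 clk=1 p=1 v=1 r=1 z=0 x=1
  Δ1: clk:1→0
  (1Δ to stable)
t=4 Δ0: u=1 q=0 clk=0 p=1 v=1 r=1 z=0 x=1
  Δ1: clk:0→1
  Δ2: v:1→0
  Δ3: p:1→0, z:0→1
  Δ4: q:0→1, p:0→1
  Δ5: q:1→0
  (5Δ to stable)
t=5 Δ0: u=1 q=0 clk=1 p=1 v=0 r=1 z=1 x=1
  Δ1: clk:1→0
  (1Δ to stable)
t=6 Δ0: u=1 q=0 clk=0 p=1 v=0 r=1 z=1 x=1
  Δ1: clk:0→1
  Δ2: v:0→1
  Δ3: p:1→0, z:1→0
  Δ4: q:0→1, p:0→1
  Δ5: q:1→0
  (5Δ to stable)
t=7 Δ0: u=1 q=0 clk=1 p=1 v=1 r=1 z=0 x=1
  Δ1: clk:1→0
  (1Δ to stable)
t=8 Δ0: u=1 q=0 clk=0 p=1 v=1 r=1 z=0 x=1
  Δ1: clk:0→1
  Δ2: v:1→0
  Δ3: p:1→0, z:0→1
  Δ4: q:0→1, p:0→1
  Δ5: q:1→0
  (5Δ to stable)
t=9 Δ0: u=1 q=0 clk=1 p=1 v=0 r=1 z=1 x=1
  Δ1: clk:1→0
  (1Δ to stable)
t=10 Δ0: u=1 q=0 clk=0 p=1 v=0 r=1 z=1 x=1
  Δ1: clk:0→1
  Δ2: v:0→1
  Δ3: p:1→0, z:1→0
  Δ4: q:0→1, p:0→1
  Δ5: q:1→0
  (5Δ to stable)
t=11 Δ0: u=1 q=0 clk=1 p=1 v=1 r=1 z=0 x=1
  Δ1: clk:1→0
  (1Δ to stable)
t=12 Δ0: u=1 q=0 clk=0 p=1 v=1 r=1 z=0 x=1
  Δ1: clk:0→1
  Δ2: v:1→0
  Δ3: p:1→0, z:0→1
  Δ4: q:0→1, p:0→1
  Δ5: q:1→0
  (5Δ to stable)
t=13 Δ0: u=1 q=0 clk=1 p=1 v=0 r=1 z=1 x=1
  Δ1: clk:1→0
  (1Δ to stable)
t=14 Δ0: u=1 q=0 clk=0 p=1 v=0 r=1 z=1 x=1
  Δ1: clk:0→1
  Δ2: v:0→1
  Δ3: p:1→0, z:1→0
  Δ4: q:0→1, p:0→1
  Δ5: q:1→0
  (5Δ to stable)
t=15 Δ0: u=1 q=0 clk=1 p=1 v=1 r=1 z=0 x=1
  Δ1: clk:1→0
  (1Δ to stable)

5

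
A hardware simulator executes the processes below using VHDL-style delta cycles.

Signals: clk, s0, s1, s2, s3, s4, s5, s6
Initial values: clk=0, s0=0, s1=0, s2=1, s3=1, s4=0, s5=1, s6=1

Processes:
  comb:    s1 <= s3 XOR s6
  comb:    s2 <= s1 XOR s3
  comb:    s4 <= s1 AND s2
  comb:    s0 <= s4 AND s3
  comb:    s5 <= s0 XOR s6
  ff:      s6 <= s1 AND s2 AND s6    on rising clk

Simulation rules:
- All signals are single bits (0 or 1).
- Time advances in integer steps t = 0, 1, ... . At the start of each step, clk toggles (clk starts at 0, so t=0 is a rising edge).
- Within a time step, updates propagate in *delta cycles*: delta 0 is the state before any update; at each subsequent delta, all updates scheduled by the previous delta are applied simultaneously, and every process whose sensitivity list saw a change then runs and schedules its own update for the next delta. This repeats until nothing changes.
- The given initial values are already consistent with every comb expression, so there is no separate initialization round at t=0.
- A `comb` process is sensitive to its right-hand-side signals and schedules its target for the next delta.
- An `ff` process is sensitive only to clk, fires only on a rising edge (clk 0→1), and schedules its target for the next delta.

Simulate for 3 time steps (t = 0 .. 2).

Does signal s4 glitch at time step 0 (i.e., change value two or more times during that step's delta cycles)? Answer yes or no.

[bits: s3,s4,s5,s1,s2,s0,clk,s6]
t=0: Δ0=10101001 Δ1=10101011 Δ2=10101010 Δ3=10011010 Δ4=11010010 Δ5=10010110 Δ6=10110010 Δ7=10010010 | 7Δ
t=1: Δ0=10010010 Δ1=10010000 | 1Δ
t=2: Δ0=10010000 Δ1=10010010 | 1Δ

yes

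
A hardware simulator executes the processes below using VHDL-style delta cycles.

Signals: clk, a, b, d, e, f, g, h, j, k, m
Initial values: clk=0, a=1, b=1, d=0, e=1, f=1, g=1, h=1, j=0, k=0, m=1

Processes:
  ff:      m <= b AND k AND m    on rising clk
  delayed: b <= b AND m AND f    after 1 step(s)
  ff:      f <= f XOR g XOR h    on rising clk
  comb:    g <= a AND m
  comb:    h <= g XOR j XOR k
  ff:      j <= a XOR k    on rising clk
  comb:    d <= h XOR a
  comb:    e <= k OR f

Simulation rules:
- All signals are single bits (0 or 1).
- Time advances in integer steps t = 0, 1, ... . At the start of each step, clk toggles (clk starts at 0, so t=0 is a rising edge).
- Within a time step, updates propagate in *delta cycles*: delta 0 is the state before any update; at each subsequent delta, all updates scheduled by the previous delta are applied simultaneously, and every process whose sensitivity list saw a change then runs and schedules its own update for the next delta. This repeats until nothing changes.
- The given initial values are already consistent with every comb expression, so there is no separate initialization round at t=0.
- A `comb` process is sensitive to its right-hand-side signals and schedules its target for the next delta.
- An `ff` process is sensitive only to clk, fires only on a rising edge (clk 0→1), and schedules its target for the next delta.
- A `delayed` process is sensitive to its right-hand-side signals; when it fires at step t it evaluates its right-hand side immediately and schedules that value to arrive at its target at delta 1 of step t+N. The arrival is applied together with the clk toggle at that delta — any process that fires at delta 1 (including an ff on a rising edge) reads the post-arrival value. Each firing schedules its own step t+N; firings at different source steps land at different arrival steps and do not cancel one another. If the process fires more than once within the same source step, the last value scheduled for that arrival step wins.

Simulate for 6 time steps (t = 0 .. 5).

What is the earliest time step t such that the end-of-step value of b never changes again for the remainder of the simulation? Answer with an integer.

t0.Δ0 k=0 h=1 d=0 g=1 b=1 f=1 m=1 j=0 a=1 clk=0 e=1
t0.Δ1 k=0 h=1 d=0 g=1 b=1 f=1 m=1 j=0 a=1 clk=1 e=1
t0.Δ2 k=0 h=1 d=0 g=1 b=1 f=1 m=0 j=1 a=1 clk=1 e=1
t0.Δ3 k=0 h=0 d=0 g=0 b=1 f=1 m=0 j=1 a=1 clk=1 e=1
t0.Δ4 k=0 h=1 d=1 g=0 b=1 f=1 m=0 j=1 a=1 clk=1 e=1
t0.Δ5 k=0 h=1 d=0 g=0 b=1 f=1 m=0 j=1 a=1 clk=1 e=1
t1.Δ0 k=0 h=1 d=0 g=0 b=1 f=1 m=0 j=1 a=1 clk=1 e=1
t1.Δ1 k=0 h=1 d=0 g=0 b=0 f=1 m=0 j=1 a=1 clk=0 e=1
t2.Δ0 k=0 h=1 d=0 g=0 b=0 f=1 m=0 j=1 a=1 clk=0 e=1
t2.Δ1 k=0 h=1 d=0 g=0 b=0 f=1 m=0 j=1 a=1 clk=1 e=1
t2.Δ2 k=0 h=1 d=0 g=0 b=0 f=0 m=0 j=1 a=1 clk=1 e=1
t2.Δ3 k=0 h=1 d=0 g=0 b=0 f=0 m=0 j=1 a=1 clk=1 e=0
t3.Δ0 k=0 h=1 d=0 g=0 b=0 f=0 m=0 j=1 a=1 clk=1 e=0
t3.Δ1 k=0 h=1 d=0 g=0 b=0 f=0 m=0 j=1 a=1 clk=0 e=0
t4.Δ0 k=0 h=1 d=0 g=0 b=0 f=0 m=0 j=1 a=1 clk=0 e=0
t4.Δ1 k=0 h=1 d=0 g=0 b=0 f=0 m=0 j=1 a=1 clk=1 e=0
t4.Δ2 k=0 h=1 d=0 g=0 b=0 f=1 m=0 j=1 a=1 clk=1 e=0
t4.Δ3 k=0 h=1 d=0 g=0 b=0 f=1 m=0 j=1 a=1 clk=1 e=1
t5.Δ0 k=0 h=1 d=0 g=0 b=0 f=1 m=0 j=1 a=1 clk=1 e=1
t5.Δ1 k=0 h=1 d=0 g=0 b=0 f=1 m=0 j=1 a=1 clk=0 e=1

1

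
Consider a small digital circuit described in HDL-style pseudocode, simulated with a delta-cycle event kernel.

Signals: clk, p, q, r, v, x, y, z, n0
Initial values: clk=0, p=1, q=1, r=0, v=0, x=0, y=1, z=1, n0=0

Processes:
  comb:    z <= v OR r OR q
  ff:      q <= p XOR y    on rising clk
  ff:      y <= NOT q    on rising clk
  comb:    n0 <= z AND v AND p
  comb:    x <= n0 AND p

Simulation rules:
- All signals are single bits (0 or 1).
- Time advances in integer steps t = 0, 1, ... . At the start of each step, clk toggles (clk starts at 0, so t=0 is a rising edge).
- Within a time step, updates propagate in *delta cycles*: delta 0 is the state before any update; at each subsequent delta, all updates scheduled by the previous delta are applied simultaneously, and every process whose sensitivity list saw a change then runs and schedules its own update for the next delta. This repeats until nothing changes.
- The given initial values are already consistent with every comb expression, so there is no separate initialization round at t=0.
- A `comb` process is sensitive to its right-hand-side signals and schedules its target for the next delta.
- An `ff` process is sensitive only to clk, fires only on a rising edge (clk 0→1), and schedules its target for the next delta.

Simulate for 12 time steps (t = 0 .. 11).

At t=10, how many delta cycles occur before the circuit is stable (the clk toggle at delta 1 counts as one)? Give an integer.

t0.Δ0 p=1 clk=0 x=0 z=1 r=0 q=1 n0=0 y=1 v=0
t0.Δ1 p=1 clk=1 x=0 z=1 r=0 q=1 n0=0 y=1 v=0
t0.Δ2 p=1 clk=1 x=0 z=1 r=0 q=0 n0=0 y=0 v=0
t0.Δ3 p=1 clk=1 x=0 z=0 r=0 q=0 n0=0 y=0 v=0
t1.Δ0 p=1 clk=1 x=0 z=0 r=0 q=0 n0=0 y=0 v=0
t1.Δ1 p=1 clk=0 x=0 z=0 r=0 q=0 n0=0 y=0 v=0
t2.Δ0 p=1 clk=0 x=0 z=0 r=0 q=0 n0=0 y=0 v=0
t2.Δ1 p=1 clk=1 x=0 z=0 r=0 q=0 n0=0 y=0 v=0
t2.Δ2 p=1 clk=1 x=0 z=0 r=0 q=1 n0=0 y=1 v=0
t2.Δ3 p=1 clk=1 x=0 z=1 r=0 q=1 n0=0 y=1 v=0
t3.Δ0 p=1 clk=1 x=0 z=1 r=0 q=1 n0=0 y=1 v=0
t3.Δ1 p=1 clk=0 x=0 z=1 r=0 q=1 n0=0 y=1 v=0
t4.Δ0 p=1 clk=0 x=0 z=1 r=0 q=1 n0=0 y=1 v=0
t4.Δ1 p=1 clk=1 x=0 z=1 r=0 q=1 n0=0 y=1 v=0
t4.Δ2 p=1 clk=1 x=0 z=1 r=0 q=0 n0=0 y=0 v=0
t4.Δ3 p=1 clk=1 x=0 z=0 r=0 q=0 n0=0 y=0 v=0
t5.Δ0 p=1 clk=1 x=0 z=0 r=0 q=0 n0=0 y=0 v=0
t5.Δ1 p=1 clk=0 x=0 z=0 r=0 q=0 n0=0 y=0 v=0
t6.Δ0 p=1 clk=0 x=0 z=0 r=0 q=0 n0=0 y=0 v=0
t6.Δ1 p=1 clk=1 x=0 z=0 r=0 q=0 n0=0 y=0 v=0
t6.Δ2 p=1 clk=1 x=0 z=0 r=0 q=1 n0=0 y=1 v=0
t6.Δ3 p=1 clk=1 x=0 z=1 r=0 q=1 n0=0 y=1 v=0
t7.Δ0 p=1 clk=1 x=0 z=1 r=0 q=1 n0=0 y=1 v=0
t7.Δ1 p=1 clk=0 x=0 z=1 r=0 q=1 n0=0 y=1 v=0
t8.Δ0 p=1 clk=0 x=0 z=1 r=0 q=1 n0=0 y=1 v=0
t8.Δ1 p=1 clk=1 x=0 z=1 r=0 q=1 n0=0 y=1 v=0
t8.Δ2 p=1 clk=1 x=0 z=1 r=0 q=0 n0=0 y=0 v=0
t8.Δ3 p=1 clk=1 x=0 z=0 r=0 q=0 n0=0 y=0 v=0
t9.Δ0 p=1 clk=1 x=0 z=0 r=0 q=0 n0=0 y=0 v=0
t9.Δ1 p=1 clk=0 x=0 z=0 r=0 q=0 n0=0 y=0 v=0
t10.Δ0 p=1 clk=0 x=0 z=0 r=0 q=0 n0=0 y=0 v=0
t10.Δ1 p=1 clk=1 x=0 z=0 r=0 q=0 n0=0 y=0 v=0
t10.Δ2 p=1 clk=1 x=0 z=0 r=0 q=1 n0=0 y=1 v=0
t10.Δ3 p=1 clk=1 x=0 z=1 r=0 q=1 n0=0 y=1 v=0
t11.Δ0 p=1 clk=1 x=0 z=1 r=0 q=1 n0=0 y=1 v=0
t11.Δ1 p=1 clk=0 x=0 z=1 r=0 q=1 n0=0 y=1 v=0

3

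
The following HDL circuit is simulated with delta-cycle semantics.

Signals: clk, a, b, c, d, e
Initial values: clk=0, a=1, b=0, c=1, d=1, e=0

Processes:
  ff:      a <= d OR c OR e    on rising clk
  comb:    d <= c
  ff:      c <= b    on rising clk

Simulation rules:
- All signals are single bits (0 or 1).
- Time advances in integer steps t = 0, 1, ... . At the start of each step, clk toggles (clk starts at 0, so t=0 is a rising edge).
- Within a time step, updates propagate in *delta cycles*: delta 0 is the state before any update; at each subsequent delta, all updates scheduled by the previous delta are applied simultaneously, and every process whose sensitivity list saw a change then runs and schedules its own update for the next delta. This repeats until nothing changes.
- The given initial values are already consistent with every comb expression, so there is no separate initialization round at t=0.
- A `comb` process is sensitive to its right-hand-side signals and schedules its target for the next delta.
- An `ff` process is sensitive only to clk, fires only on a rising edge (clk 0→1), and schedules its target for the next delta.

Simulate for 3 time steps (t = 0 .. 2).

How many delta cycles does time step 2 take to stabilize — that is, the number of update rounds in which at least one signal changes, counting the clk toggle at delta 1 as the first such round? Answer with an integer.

2

t0.Δ0 c=1 a=1 e=0 clk=0 b=0 d=1
t0.Δ1 c=1 a=1 e=0 clk=1 b=0 d=1
t0.Δ2 c=0 a=1 e=0 clk=1 b=0 d=1
t0.Δ3 c=0 a=1 e=0 clk=1 b=0 d=0
t1.Δ0 c=0 a=1 e=0 clk=1 b=0 d=0
t1.Δ1 c=0 a=1 e=0 clk=0 b=0 d=0
t2.Δ0 c=0 a=1 e=0 clk=0 b=0 d=0
t2.Δ1 c=0 a=1 e=0 clk=1 b=0 d=0
t2.Δ2 c=0 a=0 e=0 clk=1 b=0 d=0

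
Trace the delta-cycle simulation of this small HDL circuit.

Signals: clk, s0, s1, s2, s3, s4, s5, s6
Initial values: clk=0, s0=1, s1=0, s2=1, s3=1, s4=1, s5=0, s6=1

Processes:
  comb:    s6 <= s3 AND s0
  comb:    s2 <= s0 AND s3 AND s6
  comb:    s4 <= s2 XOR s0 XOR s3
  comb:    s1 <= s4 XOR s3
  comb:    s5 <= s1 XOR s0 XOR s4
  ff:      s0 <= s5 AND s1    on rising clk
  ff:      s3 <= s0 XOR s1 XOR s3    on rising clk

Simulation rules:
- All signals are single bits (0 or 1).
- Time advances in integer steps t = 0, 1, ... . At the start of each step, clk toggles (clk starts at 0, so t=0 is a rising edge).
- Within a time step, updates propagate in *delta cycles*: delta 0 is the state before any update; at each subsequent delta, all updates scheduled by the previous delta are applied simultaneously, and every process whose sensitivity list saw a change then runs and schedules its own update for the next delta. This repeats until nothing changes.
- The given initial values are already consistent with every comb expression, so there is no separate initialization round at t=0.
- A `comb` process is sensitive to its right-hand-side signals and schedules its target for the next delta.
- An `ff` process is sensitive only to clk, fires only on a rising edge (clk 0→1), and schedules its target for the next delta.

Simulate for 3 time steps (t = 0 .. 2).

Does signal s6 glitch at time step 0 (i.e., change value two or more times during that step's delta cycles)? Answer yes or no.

no

t0.Δ0 s2=1 s4=1 s1=0 s0=1 s6=1 s3=1 clk=0 s5=0
t0.Δ1 s2=1 s4=1 s1=0 s0=1 s6=1 s3=1 clk=1 s5=0
t0.Δ2 s2=1 s4=1 s1=0 s0=0 s6=1 s3=0 clk=1 s5=0
t0.Δ3 s2=0 s4=1 s1=1 s0=0 s6=0 s3=0 clk=1 s5=1
t0.Δ4 s2=0 s4=0 s1=1 s0=0 s6=0 s3=0 clk=1 s5=0
t0.Δ5 s2=0 s4=0 s1=0 s0=0 s6=0 s3=0 clk=1 s5=1
t0.Δ6 s2=0 s4=0 s1=0 s0=0 s6=0 s3=0 clk=1 s5=0
t1.Δ0 s2=0 s4=0 s1=0 s0=0 s6=0 s3=0 clk=1 s5=0
t1.Δ1 s2=0 s4=0 s1=0 s0=0 s6=0 s3=0 clk=0 s5=0
t2.Δ0 s2=0 s4=0 s1=0 s0=0 s6=0 s3=0 clk=0 s5=0
t2.Δ1 s2=0 s4=0 s1=0 s0=0 s6=0 s3=0 clk=1 s5=0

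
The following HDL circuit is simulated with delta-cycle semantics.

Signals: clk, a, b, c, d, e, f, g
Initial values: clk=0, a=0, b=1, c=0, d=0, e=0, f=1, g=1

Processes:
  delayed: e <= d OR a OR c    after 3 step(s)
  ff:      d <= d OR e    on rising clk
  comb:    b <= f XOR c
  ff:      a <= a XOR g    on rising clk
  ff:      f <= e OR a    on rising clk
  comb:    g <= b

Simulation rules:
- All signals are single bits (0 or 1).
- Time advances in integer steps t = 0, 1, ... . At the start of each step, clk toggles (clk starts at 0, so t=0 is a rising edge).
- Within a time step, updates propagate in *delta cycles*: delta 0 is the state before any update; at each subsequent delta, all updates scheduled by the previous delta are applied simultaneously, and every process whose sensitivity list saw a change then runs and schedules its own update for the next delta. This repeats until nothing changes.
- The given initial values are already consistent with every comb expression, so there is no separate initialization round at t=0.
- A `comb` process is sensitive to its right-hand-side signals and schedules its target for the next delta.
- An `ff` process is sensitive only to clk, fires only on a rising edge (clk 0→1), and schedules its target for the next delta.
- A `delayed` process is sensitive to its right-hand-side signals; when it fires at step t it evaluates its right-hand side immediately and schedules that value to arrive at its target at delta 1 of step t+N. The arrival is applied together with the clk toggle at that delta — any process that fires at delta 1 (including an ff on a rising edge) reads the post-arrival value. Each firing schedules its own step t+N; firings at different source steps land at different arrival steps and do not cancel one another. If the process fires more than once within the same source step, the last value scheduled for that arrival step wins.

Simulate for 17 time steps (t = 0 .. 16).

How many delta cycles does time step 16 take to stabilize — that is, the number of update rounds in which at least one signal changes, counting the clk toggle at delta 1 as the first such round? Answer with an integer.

t=0 Δ0: d=0 clk=0 b=1 a=0 f=1 g=1 e=0 c=0
  Δ1: clk:0→1
  Δ2: a:0→1, f:1→0
  Δ3: b:1→0
  Δ4: g:1→0
  (4Δ to stable)
t=1 Δ0: d=0 clk=1 b=0 a=1 f=0 g=0 e=0 c=0
  Δ1: clk:1→0
  (1Δ to stable)
t=2 Δ0: d=0 clk=0 b=0 a=1 f=0 g=0 e=0 c=0
  Δ1: clk:0→1
  Δ2: f:0→1
  Δ3: b:0→1
  Δ4: g:0→1
  (4Δ to stable)
t=3 Δ0: d=0 clk=1 b=1 a=1 f=1 g=1 e=0 c=0
  Δ1: clk:1→0, e:0→1
  (1Δ to stable)
t=4 Δ0: d=0 clk=0 b=1 a=1 f=1 g=1 e=1 c=0
  Δ1: clk:0→1
  Δ2: d:0→1, a:1→0
  (2Δ to stable)
t=5 Δ0: d=1 clk=1 b=1 a=0 f=1 g=1 e=1 c=0
  Δ1: clk:1→0
  (1Δ to stable)
t=6 Δ0: d=1 clk=0 b=1 a=0 f=1 g=1 e=1 c=0
  Δ1: clk:0→1
  Δ2: a:0→1
  (2Δ to stable)
t=7 Δ0: d=1 clk=1 b=1 a=1 f=1 g=1 e=1 c=0
  Δ1: clk:1→0
  (1Δ to stable)
t=8 Δ0: d=1 clk=0 b=1 a=1 f=1 g=1 e=1 c=0
  Δ1: clk:0→1
  Δ2: a:1→0
  (2Δ to stable)
t=9 Δ0: d=1 clk=1 b=1 a=0 f=1 g=1 e=1 c=0
  Δ1: clk:1→0
  (1Δ to stable)
t=10 Δ0: d=1 clk=0 b=1 a=0 f=1 g=1 e=1 c=0
  Δ1: clk:0→1
  Δ2: a:0→1
  (2Δ to stable)
t=11 Δ0: d=1 clk=1 b=1 a=1 f=1 g=1 e=1 c=0
  Δ1: clk:1→0
  (1Δ to stable)
t=12 Δ0: d=1 clk=0 b=1 a=1 f=1 g=1 e=1 c=0
  Δ1: clk:0→1
  Δ2: a:1→0
  (2Δ to stable)
t=13 Δ0: d=1 clk=1 b=1 a=0 f=1 g=1 e=1 c=0
  Δ1: clk:1→0
  (1Δ to stable)
t=14 Δ0: d=1 clk=0 b=1 a=0 f=1 g=1 e=1 c=0
  Δ1: clk:0→1
  Δ2: a:0→1
  (2Δ to stable)
t=15 Δ0: d=1 clk=1 b=1 a=1 f=1 g=1 e=1 c=0
  Δ1: clk:1→0
  (1Δ to stable)
t=16 Δ0: d=1 clk=0 b=1 a=1 f=1 g=1 e=1 c=0
  Δ1: clk:0→1
  Δ2: a:1→0
  (2Δ to stable)

2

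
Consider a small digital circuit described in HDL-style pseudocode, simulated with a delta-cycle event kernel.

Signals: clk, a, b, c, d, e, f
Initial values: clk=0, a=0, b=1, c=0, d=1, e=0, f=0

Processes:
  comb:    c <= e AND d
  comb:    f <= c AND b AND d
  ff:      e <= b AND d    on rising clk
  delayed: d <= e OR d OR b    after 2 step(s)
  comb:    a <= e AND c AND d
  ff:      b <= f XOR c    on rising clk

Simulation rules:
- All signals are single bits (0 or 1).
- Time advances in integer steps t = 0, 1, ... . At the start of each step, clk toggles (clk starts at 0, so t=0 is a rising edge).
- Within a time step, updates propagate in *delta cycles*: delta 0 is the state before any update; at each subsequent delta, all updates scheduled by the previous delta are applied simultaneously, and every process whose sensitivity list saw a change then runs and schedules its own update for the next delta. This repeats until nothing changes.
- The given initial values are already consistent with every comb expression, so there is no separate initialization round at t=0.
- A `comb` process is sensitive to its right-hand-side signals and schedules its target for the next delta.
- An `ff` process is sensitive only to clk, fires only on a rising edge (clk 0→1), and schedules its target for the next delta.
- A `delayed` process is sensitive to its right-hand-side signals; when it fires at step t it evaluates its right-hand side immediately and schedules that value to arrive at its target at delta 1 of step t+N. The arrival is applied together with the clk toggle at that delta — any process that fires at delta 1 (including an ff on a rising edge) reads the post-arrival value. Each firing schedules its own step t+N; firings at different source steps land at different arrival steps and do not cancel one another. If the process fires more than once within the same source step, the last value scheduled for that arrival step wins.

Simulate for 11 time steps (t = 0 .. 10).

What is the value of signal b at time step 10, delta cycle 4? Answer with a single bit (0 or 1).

t=0 Δ0: e=0 b=1 a=0 clk=0 d=1 f=0 c=0
  Δ1: clk:0→1
  Δ2: e:0→1, b:1→0
  Δ3: c:0→1
  Δ4: a:0→1
  (4Δ to stable)
t=1 Δ0: e=1 b=0 a=1 clk=1 d=1 f=0 c=1
  Δ1: clk:1→0
  (1Δ to stable)
t=2 Δ0: e=1 b=0 a=1 clk=0 d=1 f=0 c=1
  Δ1: clk:0→1
  Δ2: e:1→0, b:0→1
  Δ3: a:1→0, f:0→1, c:1→0
  Δ4: f:1→0
  (4Δ to stable)
t=3 Δ0: e=0 b=1 a=0 clk=1 d=1 f=0 c=0
  Δ1: clk:1→0
  (1Δ to stable)
t=4 Δ0: e=0 b=1 a=0 clk=0 d=1 f=0 c=0
  Δ1: clk:0→1
  Δ2: e:0→1, b:1→0
  Δ3: c:0→1
  Δ4: a:0→1
  (4Δ to stable)
t=5 Δ0: e=1 b=0 a=1 clk=1 d=1 f=0 c=1
  Δ1: clk:1→0
  (1Δ to stable)
t=6 Δ0: e=1 b=0 a=1 clk=0 d=1 f=0 c=1
  Δ1: clk:0→1
  Δ2: e:1→0, b:0→1
  Δ3: a:1→0, f:0→1, c:1→0
  Δ4: f:1→0
  (4Δ to stable)
t=7 Δ0: e=0 b=1 a=0 clk=1 d=1 f=0 c=0
  Δ1: clk:1→0
  (1Δ to stable)
t=8 Δ0: e=0 b=1 a=0 clk=0 d=1 f=0 c=0
  Δ1: clk:0→1
  Δ2: e:0→1, b:1→0
  Δ3: c:0→1
  Δ4: a:0→1
  (4Δ to stable)
t=9 Δ0: e=1 b=0 a=1 clk=1 d=1 f=0 c=1
  Δ1: clk:1→0
  (1Δ to stable)
t=10 Δ0: e=1 b=0 a=1 clk=0 d=1 f=0 c=1
  Δ1: clk:0→1
  Δ2: e:1→0, b:0→1
  Δ3: a:1→0, f:0→1, c:1→0
  Δ4: f:1→0
  (4Δ to stable)

1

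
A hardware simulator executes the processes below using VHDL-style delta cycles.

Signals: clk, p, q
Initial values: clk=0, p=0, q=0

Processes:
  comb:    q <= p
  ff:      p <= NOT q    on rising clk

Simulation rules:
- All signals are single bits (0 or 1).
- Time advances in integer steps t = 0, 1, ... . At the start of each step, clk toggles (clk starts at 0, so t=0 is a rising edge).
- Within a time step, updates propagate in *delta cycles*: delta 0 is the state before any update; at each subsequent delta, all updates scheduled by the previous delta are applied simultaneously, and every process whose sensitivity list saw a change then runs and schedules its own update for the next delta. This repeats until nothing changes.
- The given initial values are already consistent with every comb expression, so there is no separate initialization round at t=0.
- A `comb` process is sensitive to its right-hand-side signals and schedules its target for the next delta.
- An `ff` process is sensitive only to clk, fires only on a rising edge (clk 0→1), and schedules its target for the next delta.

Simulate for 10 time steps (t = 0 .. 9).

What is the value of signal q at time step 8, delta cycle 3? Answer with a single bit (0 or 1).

t0.Δ0 p=0 q=0 clk=0
t0.Δ1 p=0 q=0 clk=1
t0.Δ2 p=1 q=0 clk=1
t0.Δ3 p=1 q=1 clk=1
t1.Δ0 p=1 q=1 clk=1
t1.Δ1 p=1 q=1 clk=0
t2.Δ0 p=1 q=1 clk=0
t2.Δ1 p=1 q=1 clk=1
t2.Δ2 p=0 q=1 clk=1
t2.Δ3 p=0 q=0 clk=1
t3.Δ0 p=0 q=0 clk=1
t3.Δ1 p=0 q=0 clk=0
t4.Δ0 p=0 q=0 clk=0
t4.Δ1 p=0 q=0 clk=1
t4.Δ2 p=1 q=0 clk=1
t4.Δ3 p=1 q=1 clk=1
t5.Δ0 p=1 q=1 clk=1
t5.Δ1 p=1 q=1 clk=0
t6.Δ0 p=1 q=1 clk=0
t6.Δ1 p=1 q=1 clk=1
t6.Δ2 p=0 q=1 clk=1
t6.Δ3 p=0 q=0 clk=1
t7.Δ0 p=0 q=0 clk=1
t7.Δ1 p=0 q=0 clk=0
t8.Δ0 p=0 q=0 clk=0
t8.Δ1 p=0 q=0 clk=1
t8.Δ2 p=1 q=0 clk=1
t8.Δ3 p=1 q=1 clk=1
t9.Δ0 p=1 q=1 clk=1
t9.Δ1 p=1 q=1 clk=0

1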